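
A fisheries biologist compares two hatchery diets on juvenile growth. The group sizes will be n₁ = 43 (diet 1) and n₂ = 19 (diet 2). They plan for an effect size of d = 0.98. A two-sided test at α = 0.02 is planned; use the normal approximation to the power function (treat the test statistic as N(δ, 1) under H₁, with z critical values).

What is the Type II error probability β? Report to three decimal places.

β ≈ 0.109

Noncentrality parameter: δ = d / √(1/n₁ + 1/n₂) = 0.98 / √(1/43 + 1/19) = 3.5575
Two-sided α = 0.02 → critical value z_{0.01} = 2.326.
Power = Φ(δ − 2.326) + Φ(−δ − 2.326) = Φ(1.231) + Φ(-5.884) = 0.8909 + 0.0000 = 0.8909.
Type II error: β = 1 − power = 1 − 0.8909 = 0.1091.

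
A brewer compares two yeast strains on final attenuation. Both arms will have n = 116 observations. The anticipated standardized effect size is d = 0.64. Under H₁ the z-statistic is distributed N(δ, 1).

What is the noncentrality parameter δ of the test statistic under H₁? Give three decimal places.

δ = d·√(n/2) = 0.64 × √(116/2) = 4.8741

δ ≈ 4.874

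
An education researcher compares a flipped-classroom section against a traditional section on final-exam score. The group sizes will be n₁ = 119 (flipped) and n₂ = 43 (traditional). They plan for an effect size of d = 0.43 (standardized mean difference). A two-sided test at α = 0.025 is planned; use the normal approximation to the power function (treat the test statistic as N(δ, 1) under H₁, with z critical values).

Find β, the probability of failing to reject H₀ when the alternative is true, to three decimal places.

Noncentrality parameter: δ = d / √(1/n₁ + 1/n₂) = 0.43 / √(1/119 + 1/43) = 2.4167
Two-sided α = 0.025 → critical value z_{0.0125} = 2.241.
Power = Φ(δ − 2.241) + Φ(−δ − 2.241) = Φ(0.175) + Φ(-4.658) = 0.5696 + 0.0000 = 0.5696.
Type II error: β = 1 − power = 1 − 0.5696 = 0.4304.

β ≈ 0.430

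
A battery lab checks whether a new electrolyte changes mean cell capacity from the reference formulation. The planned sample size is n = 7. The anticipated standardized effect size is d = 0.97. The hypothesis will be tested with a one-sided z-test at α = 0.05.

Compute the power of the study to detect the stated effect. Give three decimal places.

Noncentrality parameter: δ = d·√n = 0.97 × √7 = 2.5664
One-sided α = 0.05 → critical value z_{0.05} = 1.645.
Power = P(Z > 1.645 − δ) = Φ(0.922) = 0.8216.

Power ≈ 0.822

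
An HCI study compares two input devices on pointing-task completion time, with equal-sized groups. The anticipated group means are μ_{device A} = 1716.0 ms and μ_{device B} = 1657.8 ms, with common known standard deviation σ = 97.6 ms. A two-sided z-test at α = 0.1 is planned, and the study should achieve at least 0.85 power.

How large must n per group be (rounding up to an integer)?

n = 41 per group

Standardized effect: d = |μ_{device A} − μ_{device B}| / σ = |1716.0 − 1657.8| / 97.6 = 0.5963
For power 0.85 need Φ(δ − z_{0.05}) = 0.85, so δ = z_{0.05} + z_{0.15} = 1.645 + 1.036 = 2.681.
(For δ > 0 the lower-tail rejection region contributes negligibly to power, so the one-term inversion is standard.)
δ = d·√(n/2) ⇒ n = 2(δ/d)² = 2 × (2.681 / 0.5963)² = 40.44.
Round up to the next whole unit.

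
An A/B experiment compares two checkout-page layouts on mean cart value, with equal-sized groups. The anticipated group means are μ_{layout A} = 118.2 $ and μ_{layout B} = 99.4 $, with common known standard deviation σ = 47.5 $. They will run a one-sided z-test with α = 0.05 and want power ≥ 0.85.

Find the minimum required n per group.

Standardized effect: d = |μ_{layout A} − μ_{layout B}| / σ = |118.2 − 99.4| / 47.5 = 0.3958
For power 0.85 need Φ(δ − z_{0.05}) = 0.85, so δ = z_{0.05} + z_{0.15} = 1.645 + 1.036 = 2.681.
δ = d·√(n/2) ⇒ n = 2(δ/d)² = 2 × (2.681 / 0.3958)² = 91.79.
Rounding up, n = 92 per group.

n = 92 per group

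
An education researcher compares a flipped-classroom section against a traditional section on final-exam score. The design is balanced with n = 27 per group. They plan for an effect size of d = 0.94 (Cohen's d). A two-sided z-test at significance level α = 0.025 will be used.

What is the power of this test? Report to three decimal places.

Power ≈ 0.887

Noncentrality parameter: δ = d·√(n/2) = 0.94 × √(27/2) = 3.4538
Critical value for a two-sided test at α = 0.025: z_{α/2} = 2.241.
Power = Φ(δ − 2.241) + Φ(−δ − 2.241) = Φ(1.212) + Φ(-5.695) = 0.8873 + 0.0000 = 0.8873.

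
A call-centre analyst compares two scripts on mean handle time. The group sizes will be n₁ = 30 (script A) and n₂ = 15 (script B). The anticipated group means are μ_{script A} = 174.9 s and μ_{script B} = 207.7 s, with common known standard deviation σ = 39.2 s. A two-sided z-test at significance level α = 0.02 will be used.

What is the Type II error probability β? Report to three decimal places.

Standardized effect: d = |μ_{script A} − μ_{script B}| / σ = |174.9 − 207.7| / 39.2 = 0.8367
Noncentrality parameter: δ = d / √(1/n₁ + 1/n₂) = 0.8367 / √(1/30 + 1/15) = 2.6460
Critical value for a two-sided test at α = 0.02: z_{α/2} = 2.326.
Power = Φ(δ − 2.326) + Φ(−δ − 2.326) = Φ(0.320) + Φ(-4.972) = 0.6254 + 0.0000 = 0.6254.
Type II error: β = 1 − power = 1 − 0.6254 = 0.3746.

β ≈ 0.375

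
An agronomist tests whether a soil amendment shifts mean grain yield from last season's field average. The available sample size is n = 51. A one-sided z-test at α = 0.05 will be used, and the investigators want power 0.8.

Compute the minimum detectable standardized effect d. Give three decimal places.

d ≈ 0.348

Need Φ(δ − 1.645) = 0.8, so δ = 1.645 + 0.842 = 2.486.
δ = d·√n ⇒ d = δ/√n = 2.486/√51 = 0.3482.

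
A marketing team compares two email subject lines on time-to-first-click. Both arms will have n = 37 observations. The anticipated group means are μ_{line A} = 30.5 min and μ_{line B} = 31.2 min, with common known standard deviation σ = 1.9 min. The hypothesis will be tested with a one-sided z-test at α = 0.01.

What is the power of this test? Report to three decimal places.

Standardized effect: d = |μ_{line A} − μ_{line B}| / σ = |30.5 − 31.2| / 1.9 = 0.3684
Noncentrality parameter: δ = d·√(n/2) = 0.3684 × √(37/2) = 1.5846
Critical value for a one-sided test at α = 0.01: z_α = 2.326.
Power = Φ(δ − 2.326) = Φ(-0.742) = 0.2291.

Power ≈ 0.229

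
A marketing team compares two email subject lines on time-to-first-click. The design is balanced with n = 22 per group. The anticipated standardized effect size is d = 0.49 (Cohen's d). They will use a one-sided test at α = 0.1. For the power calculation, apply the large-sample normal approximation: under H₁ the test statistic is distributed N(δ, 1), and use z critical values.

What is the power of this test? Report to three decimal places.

Noncentrality parameter: δ = d·√(n/2) = 0.49 × √(22/2) = 1.6251
One-sided α = 0.1 → critical value z_{0.1} = 1.282.
Power = Φ(δ − 1.282) = Φ(0.344) = 0.6344.

Power ≈ 0.634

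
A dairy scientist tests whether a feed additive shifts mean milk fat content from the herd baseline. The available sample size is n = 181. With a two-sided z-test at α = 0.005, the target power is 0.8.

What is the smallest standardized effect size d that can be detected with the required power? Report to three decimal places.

Need Φ(δ − 2.807) = 0.8, so δ = 2.807 + 0.842 = 3.649.
(The second rejection-region term Φ(−δ − z_{α/2}) is negligible and dropped.)
δ = d·√n ⇒ d = δ/√n = 3.649/√181 = 0.2712.

d ≈ 0.271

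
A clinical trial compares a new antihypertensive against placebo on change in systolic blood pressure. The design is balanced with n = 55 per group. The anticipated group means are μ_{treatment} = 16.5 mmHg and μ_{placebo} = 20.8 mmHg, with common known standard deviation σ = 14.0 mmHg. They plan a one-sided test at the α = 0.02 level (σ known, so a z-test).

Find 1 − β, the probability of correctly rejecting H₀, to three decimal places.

Standardized effect: d = |μ_{treatment} − μ_{placebo}| / σ = |16.5 − 20.8| / 14.0 = 0.3071
Noncentrality parameter: δ = d·√(n/2) = 0.3071 × √(55/2) = 1.6107
One-sided α = 0.02 → critical value z_{0.02} = 2.054.
Power = Φ(δ − 2.054) = Φ(-0.443) = 0.3289.

Power ≈ 0.329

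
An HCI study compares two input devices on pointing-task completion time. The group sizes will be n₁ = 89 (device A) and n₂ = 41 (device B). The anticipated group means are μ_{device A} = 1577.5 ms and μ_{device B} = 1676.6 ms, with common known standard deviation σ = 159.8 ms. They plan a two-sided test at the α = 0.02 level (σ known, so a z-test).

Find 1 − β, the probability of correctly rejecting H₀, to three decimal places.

Power ≈ 0.831

Standardized effect: d = |μ_{device A} − μ_{device B}| / σ = |1577.5 − 1676.6| / 159.8 = 0.6202
Noncentrality parameter: δ = d / √(1/n₁ + 1/n₂) = 0.6202 / √(1/89 + 1/41) = 3.2856
Two-sided α = 0.02 → critical value z_{0.01} = 2.326.
Power = Φ(δ − 2.326) + Φ(−δ − 2.326) = Φ(0.959) + Φ(-5.612) = 0.8313 + 0.0000 = 0.8313.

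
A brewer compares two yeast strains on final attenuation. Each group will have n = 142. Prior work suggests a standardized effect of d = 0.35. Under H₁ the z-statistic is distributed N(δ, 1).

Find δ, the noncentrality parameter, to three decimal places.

δ ≈ 2.949

The noncentrality parameter scales effect size by the design's sample-size factor: δ = d·√(n/2) = 0.35 × √(142/2) = 2.9492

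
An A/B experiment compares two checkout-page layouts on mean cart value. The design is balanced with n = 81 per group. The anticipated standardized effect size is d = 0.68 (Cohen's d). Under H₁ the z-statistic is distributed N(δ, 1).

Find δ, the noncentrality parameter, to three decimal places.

The noncentrality parameter scales effect size by the design's sample-size factor: δ = d·√(n/2) = 0.68 × √(81/2) = 4.3275

δ ≈ 4.327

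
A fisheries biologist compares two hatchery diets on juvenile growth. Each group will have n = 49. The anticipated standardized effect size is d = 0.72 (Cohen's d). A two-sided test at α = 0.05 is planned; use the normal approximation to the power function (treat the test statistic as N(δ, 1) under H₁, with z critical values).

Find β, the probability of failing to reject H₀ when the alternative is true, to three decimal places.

β ≈ 0.054

Noncentrality parameter: δ = d·√(n/2) = 0.72 × √(49/2) = 3.5638
Critical value for a two-sided test at α = 0.05: z_{α/2} = 1.960.
Power = Φ(δ − 1.960) + Φ(−δ − 1.960) = Φ(1.604) + Φ(-5.524) = 0.9456 + 0.0000 = 0.9456.
Type II error: β = 1 − power = 1 − 0.9456 = 0.0544.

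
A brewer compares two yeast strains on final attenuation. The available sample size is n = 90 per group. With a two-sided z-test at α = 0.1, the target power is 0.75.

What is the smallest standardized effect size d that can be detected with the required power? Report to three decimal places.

Need Φ(δ − 1.645) = 0.75, so δ = 1.645 + 0.674 = 2.319.
(The second rejection-region term Φ(−δ − z_{α/2}) is negligible and dropped.)
δ = d·√(n/2) ⇒ d = δ/√(n/2) = 2.319/√(90/2) = 0.3457.

d ≈ 0.346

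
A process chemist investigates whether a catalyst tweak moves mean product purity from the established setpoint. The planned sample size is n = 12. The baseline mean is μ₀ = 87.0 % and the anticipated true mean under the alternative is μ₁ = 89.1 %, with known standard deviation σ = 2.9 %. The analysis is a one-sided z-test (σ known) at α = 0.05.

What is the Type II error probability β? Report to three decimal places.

β ≈ 0.194

Standardized effect: d = |μ₁ − μ₀| / σ = |89.1 − 87.0| / 2.9 = 0.7241
Noncentrality parameter: δ = d·√n = 0.7241 × √12 = 2.5085
Critical value for a one-sided test at α = 0.05: z_α = 1.645.
Power = P(Z > 1.645 − δ) = Φ(0.864) = 0.8061.
Type II error: β = 1 − power = 1 − 0.8061 = 0.1939.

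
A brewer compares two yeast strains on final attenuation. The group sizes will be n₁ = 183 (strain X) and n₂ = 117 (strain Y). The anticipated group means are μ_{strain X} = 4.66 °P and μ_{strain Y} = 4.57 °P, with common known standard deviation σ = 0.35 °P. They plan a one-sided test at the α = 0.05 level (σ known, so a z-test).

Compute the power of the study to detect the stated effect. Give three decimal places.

Standardized effect: d = |μ_{strain X} − μ_{strain Y}| / σ = |4.66 − 4.57| / 0.35 = 0.2571
Noncentrality parameter: δ = d / √(1/n₁ + 1/n₂) = 0.2571 / √(1/183 + 1/117) = 2.1724
One-sided α = 0.05 → critical value z_{0.05} = 1.645.
Power = P(Z > 1.645 − δ) = Φ(0.528) = 0.7011.

Power ≈ 0.701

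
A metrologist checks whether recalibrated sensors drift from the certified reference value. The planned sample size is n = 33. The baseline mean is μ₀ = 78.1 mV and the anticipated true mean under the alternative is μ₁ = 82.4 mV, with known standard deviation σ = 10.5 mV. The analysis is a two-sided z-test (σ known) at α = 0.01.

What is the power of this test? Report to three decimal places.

Power ≈ 0.412

Standardized effect: d = |μ₁ − μ₀| / σ = |82.4 − 78.1| / 10.5 = 0.4095
Noncentrality parameter: δ = d·√n = 0.4095 × √33 = 2.3525
Two-sided α = 0.01 → critical value z_{0.005} = 2.576.
Power = Φ(δ − 2.576) + Φ(−δ − 2.576) = Φ(-0.223) + Φ(-4.928) = 0.4117 + 0.0000 = 0.4117.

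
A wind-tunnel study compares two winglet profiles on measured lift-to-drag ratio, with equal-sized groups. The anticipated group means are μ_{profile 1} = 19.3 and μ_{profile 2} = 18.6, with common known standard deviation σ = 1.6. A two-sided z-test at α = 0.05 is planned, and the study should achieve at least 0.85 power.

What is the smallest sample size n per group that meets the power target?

n = 94 per group

Standardized effect: d = |μ_{profile 1} − μ_{profile 2}| / σ = |19.3 − 18.6| / 1.6 = 0.4375
Set Φ(δ − 1.960) = 0.85; then δ − 1.960 = Φ⁻¹(0.85) = 1.036, giving δ = 2.996.
(For δ > 0 the lower-tail rejection region contributes negligibly to power, so the one-term inversion is standard.)
δ = d·√(n/2) ⇒ n = 2(δ/d)² = 2 × (2.996 / 0.4375)² = 93.82.
Rounding up, n = 94 per group.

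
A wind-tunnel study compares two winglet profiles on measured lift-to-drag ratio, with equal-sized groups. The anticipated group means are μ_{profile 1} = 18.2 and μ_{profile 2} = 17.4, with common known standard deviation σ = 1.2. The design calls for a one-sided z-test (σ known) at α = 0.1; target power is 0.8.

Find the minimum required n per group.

Standardized effect: d = |μ_{profile 1} − μ_{profile 2}| / σ = |18.2 − 17.4| / 1.2 = 0.6667
For power 0.8 need Φ(δ − z_{0.1}) = 0.8, so δ = z_{0.1} + z_{0.20} = 1.282 + 0.842 = 2.123.
δ = d·√(n/2) ⇒ n = 2(δ/d)² = 2 × (2.123 / 0.6667)² = 20.29.
Round up to the next whole unit.

n = 21 per group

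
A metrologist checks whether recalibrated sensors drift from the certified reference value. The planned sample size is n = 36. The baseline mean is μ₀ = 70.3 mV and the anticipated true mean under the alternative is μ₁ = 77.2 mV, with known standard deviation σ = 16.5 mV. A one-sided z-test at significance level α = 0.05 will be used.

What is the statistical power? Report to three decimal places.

Standardized effect: d = |μ₁ − μ₀| / σ = |77.2 − 70.3| / 16.5 = 0.4182
Noncentrality parameter: δ = d·√n = 0.4182 × √36 = 2.5091
One-sided α = 0.05 → critical value z_{0.05} = 1.645.
Power = Φ(δ − 1.645) = Φ(0.864) = 0.8063.

Power ≈ 0.806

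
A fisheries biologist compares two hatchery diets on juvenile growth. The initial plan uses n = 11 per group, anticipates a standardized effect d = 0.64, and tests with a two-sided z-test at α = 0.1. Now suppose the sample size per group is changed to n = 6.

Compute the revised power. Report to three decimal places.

Power ≈ 0.299

With n = 6 per group: δ = d·√(n/2) = 0.64 × √(6/2) = 1.1085. Critical value z_{0.05} = 1.645.
Revised power = Φ(δ − 1.645) + Φ(−δ − 1.645) = Φ(-0.536) + Φ(-2.753) = 0.2959 + 0.0029 = 0.2988.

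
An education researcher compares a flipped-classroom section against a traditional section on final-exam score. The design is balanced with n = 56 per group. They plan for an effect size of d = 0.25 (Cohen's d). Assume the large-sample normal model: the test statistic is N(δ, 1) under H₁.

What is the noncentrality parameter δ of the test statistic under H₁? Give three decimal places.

δ ≈ 1.323

The noncentrality parameter scales effect size by the design's sample-size factor: δ = d·√(n/2) = 0.25 × √(56/2) = 1.3229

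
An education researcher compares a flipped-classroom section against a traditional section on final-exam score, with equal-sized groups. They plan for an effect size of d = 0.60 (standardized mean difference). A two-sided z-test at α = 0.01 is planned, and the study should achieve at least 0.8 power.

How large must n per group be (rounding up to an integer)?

n = 65 per group

Set Φ(δ − 2.576) = 0.8; then δ − 2.576 = Φ⁻¹(0.8) = 0.842, giving δ = 3.417.
(Ignoring the negligible lower-tail rejection probability gives the usual closed-form inversion.)
δ = d·√(n/2) ⇒ n = 2(δ/d)² = 2 × (3.417 / 0.60)² = 64.88.
Rounding up, n = 65 per group.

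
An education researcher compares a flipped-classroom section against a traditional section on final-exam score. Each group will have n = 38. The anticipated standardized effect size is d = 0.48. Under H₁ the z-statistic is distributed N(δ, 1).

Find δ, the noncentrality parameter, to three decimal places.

The noncentrality parameter scales effect size by the design's sample-size factor: δ = d·√(n/2) = 0.48 × √(38/2) = 2.0923

δ ≈ 2.092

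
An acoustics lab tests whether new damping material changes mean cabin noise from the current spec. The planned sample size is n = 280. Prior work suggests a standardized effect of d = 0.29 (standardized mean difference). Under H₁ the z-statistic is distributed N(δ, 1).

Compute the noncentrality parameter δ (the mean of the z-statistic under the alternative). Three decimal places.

δ ≈ 4.853

δ = d·√n = 0.29 × √280 = 4.8526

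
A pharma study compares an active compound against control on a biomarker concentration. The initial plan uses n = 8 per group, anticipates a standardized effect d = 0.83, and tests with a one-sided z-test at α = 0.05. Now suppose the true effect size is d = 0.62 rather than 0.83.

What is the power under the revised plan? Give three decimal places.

Power ≈ 0.343

With d = 0.62: δ = d·√(n/2) = 0.62 × √(8/2) = 1.2400. Critical value z_{0.05} = 1.645.
Revised power = P(Z > 1.645 − δ) = Φ(-0.405) = 0.3428.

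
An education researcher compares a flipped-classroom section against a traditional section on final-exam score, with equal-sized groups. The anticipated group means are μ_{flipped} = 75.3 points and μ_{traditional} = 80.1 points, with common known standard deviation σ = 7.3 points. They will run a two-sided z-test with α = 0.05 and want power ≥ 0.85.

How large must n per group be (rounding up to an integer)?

n = 42 per group

Standardized effect: d = |μ_{flipped} − μ_{traditional}| / σ = |75.3 − 80.1| / 7.3 = 0.6575
Set Φ(δ − 1.960) = 0.85; then δ − 1.960 = Φ⁻¹(0.85) = 1.036, giving δ = 2.996.
(Ignoring the negligible lower-tail rejection probability gives the usual closed-form inversion.)
δ = d·√(n/2) ⇒ n = 2(δ/d)² = 2 × (2.996 / 0.6575)² = 41.53.
Round up to the next whole unit.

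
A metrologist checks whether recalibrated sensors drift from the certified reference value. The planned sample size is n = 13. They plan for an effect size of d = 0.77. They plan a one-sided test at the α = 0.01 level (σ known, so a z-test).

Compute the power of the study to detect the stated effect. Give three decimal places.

Noncentrality parameter: δ = d·√n = 0.77 × √13 = 2.7763
Critical value for a one-sided test at α = 0.01: z_α = 2.326.
Power = P(Z > 2.326 − δ) = Φ(0.450) = 0.6736.

Power ≈ 0.674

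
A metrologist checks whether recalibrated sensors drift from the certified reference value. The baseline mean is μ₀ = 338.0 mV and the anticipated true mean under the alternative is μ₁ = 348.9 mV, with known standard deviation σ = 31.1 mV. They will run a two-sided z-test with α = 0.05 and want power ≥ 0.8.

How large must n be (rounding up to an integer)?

Standardized effect: d = |μ₁ − μ₀| / σ = |348.9 − 338.0| / 31.1 = 0.3505
Set Φ(δ − 1.960) = 0.8; then δ − 1.960 = Φ⁻¹(0.8) = 0.842, giving δ = 2.802.
(The Φ(−δ − z_{α/2}) term is vanishingly small for δ > 0 and is dropped in the standard sample-size formula.)
δ = d·√n ⇒ n = (δ/d)² = (2.802 / 0.3505)² = 63.90.
Round up to the next whole unit.

n = 64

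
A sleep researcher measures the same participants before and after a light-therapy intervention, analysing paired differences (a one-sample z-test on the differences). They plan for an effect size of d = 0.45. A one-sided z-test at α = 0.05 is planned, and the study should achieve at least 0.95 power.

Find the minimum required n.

n = 54

For power 0.95 need Φ(δ − z_{0.05}) = 0.95, so δ = z_{0.05} + z_{0.05} = 1.645 + 1.645 = 3.290.
δ = d·√n ⇒ n = (δ/d)² = (3.290 / 0.45)² = 53.44.
Rounding up, n = 54.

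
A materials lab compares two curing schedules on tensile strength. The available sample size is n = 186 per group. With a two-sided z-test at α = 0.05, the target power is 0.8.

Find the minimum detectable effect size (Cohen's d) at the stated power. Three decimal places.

Required noncentrality: δ = z_{0.025} + z_{0.20} = 1.960 + 0.842 = 2.802.
(The second rejection-region term Φ(−δ − z_{α/2}) is negligible and dropped.)
δ = d·√(n/2) ⇒ d = δ/√(n/2) = 2.802/√(186/2) = 0.2905.

d ≈ 0.291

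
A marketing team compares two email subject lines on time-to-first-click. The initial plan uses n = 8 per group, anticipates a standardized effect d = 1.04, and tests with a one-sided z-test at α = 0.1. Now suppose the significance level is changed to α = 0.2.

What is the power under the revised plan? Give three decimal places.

δ = d·√(n/2) = 1.04 × √(8/2) = 2.0800 (unchanged). New critical value: z_{0.2} = 0.842.
Revised power = P(Z > 0.842 − δ) = Φ(1.238) = 0.8922.

Power ≈ 0.892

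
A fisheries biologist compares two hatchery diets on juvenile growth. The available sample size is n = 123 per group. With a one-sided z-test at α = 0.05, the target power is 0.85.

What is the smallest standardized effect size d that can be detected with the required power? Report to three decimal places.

d ≈ 0.342

Need Φ(δ − 1.645) = 0.85, so δ = 1.645 + 1.036 = 2.681.
δ = d·√(n/2) ⇒ d = δ/√(n/2) = 2.681/√(123/2) = 0.3419.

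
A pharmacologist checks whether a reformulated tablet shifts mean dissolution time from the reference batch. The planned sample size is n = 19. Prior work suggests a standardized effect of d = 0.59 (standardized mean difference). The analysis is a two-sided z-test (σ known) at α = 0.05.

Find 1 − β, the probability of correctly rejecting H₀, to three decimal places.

Noncentrality parameter: δ = d·√n = 0.59 × √19 = 2.5718
Critical value for a two-sided test at α = 0.05: z_{α/2} = 1.960.
Power = Φ(δ − 1.960) + Φ(−δ − 1.960) = Φ(0.612) + Φ(-4.532) = 0.7297 + 0.0000 = 0.7297.

Power ≈ 0.730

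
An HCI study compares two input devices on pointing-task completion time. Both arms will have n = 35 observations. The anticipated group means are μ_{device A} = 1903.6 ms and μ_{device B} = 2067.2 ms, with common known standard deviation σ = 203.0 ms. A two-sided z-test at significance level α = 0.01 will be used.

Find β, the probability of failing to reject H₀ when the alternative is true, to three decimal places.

Standardized effect: d = |μ_{device A} − μ_{device B}| / σ = |1903.6 − 2067.2| / 203.0 = 0.8059
Noncentrality parameter: δ = d·√(n/2) = 0.8059 × √(35/2) = 3.3714
Critical value for a two-sided test at α = 0.01: z_{α/2} = 2.576.
Power = Φ(δ − 2.576) + Φ(−δ − 2.576) = Φ(0.796) + Φ(-5.947) = 0.7869 + 0.0000 = 0.7869.
Type II error: β = 1 − power = 1 − 0.7869 = 0.2131.

β ≈ 0.213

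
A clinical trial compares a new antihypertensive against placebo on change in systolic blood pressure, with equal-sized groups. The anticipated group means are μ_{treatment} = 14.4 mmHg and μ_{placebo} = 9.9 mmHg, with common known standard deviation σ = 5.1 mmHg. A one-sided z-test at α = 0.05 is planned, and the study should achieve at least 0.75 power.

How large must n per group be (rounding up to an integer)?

Standardized effect: d = |μ_{treatment} − μ_{placebo}| / σ = |14.4 − 9.9| / 5.1 = 0.8824
For power 0.75 need Φ(δ − z_{0.05}) = 0.75, so δ = z_{0.05} + z_{0.25} = 1.645 + 0.674 = 2.319.
δ = d·√(n/2) ⇒ n = 2(δ/d)² = 2 × (2.319 / 0.8824)² = 13.82.
Rounding up, n = 14 per group.

n = 14 per group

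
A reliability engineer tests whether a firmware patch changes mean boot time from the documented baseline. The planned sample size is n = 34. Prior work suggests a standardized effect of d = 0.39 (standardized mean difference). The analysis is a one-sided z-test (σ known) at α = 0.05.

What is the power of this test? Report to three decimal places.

Power ≈ 0.735

Noncentrality parameter: δ = d·√n = 0.39 × √34 = 2.2741
One-sided α = 0.05 → critical value z_{0.05} = 1.645.
Power = P(Z > 1.645 − δ) = Φ(0.629) = 0.7354.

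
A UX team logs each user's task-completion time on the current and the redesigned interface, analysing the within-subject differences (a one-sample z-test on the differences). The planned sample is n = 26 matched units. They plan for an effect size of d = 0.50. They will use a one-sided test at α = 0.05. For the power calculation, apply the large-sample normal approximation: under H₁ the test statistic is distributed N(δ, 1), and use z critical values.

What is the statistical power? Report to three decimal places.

Power ≈ 0.817

Noncentrality parameter: δ = d·√n = 0.50 × √26 = 2.5495
Critical value for a one-sided test at α = 0.05: z_α = 1.645.
Power = P(Z > 1.645 − δ) = Φ(0.905) = 0.8172.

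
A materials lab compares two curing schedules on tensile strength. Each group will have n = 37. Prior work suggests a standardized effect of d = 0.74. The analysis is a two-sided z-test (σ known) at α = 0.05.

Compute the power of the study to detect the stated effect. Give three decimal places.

Power ≈ 0.889

Noncentrality parameter: δ = d·√(n/2) = 0.74 × √(37/2) = 3.1829
Critical value for a two-sided test at α = 0.05: z_{α/2} = 1.960.
Power = Φ(δ − 1.960) + Φ(−δ − 1.960) = Φ(1.223) + Φ(-5.143) = 0.8893 + 0.0000 = 0.8893.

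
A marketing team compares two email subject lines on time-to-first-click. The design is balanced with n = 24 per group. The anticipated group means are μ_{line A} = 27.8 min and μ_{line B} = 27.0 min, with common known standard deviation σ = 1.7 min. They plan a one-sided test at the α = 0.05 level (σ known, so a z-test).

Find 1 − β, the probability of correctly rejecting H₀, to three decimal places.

Standardized effect: d = |μ_{line A} − μ_{line B}| / σ = |27.8 − 27.0| / 1.7 = 0.4706
Noncentrality parameter: δ = d·√(n/2) = 0.4706 × √(24/2) = 1.6302
Critical value for a one-sided test at α = 0.05: z_α = 1.645.
Power = P(Z > 1.645 − δ) = Φ(-0.015) = 0.4941.

Power ≈ 0.494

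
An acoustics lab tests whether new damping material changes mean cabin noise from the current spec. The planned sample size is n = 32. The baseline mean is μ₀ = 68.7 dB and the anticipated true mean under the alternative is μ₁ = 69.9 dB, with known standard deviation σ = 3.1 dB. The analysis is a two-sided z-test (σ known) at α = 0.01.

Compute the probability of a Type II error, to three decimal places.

Standardized effect: d = |μ₁ − μ₀| / σ = |69.9 − 68.7| / 3.1 = 0.3871
Noncentrality parameter: δ = d·√n = 0.3871 × √32 = 2.1898
Critical value for a two-sided test at α = 0.01: z_{α/2} = 2.576.
Power = Φ(δ − 2.576) + Φ(−δ − 2.576) = Φ(-0.386) + Φ(-4.766) = 0.3497 + 0.0000 = 0.3497.
Type II error: β = 1 − power = 1 − 0.3497 = 0.6503.

β ≈ 0.650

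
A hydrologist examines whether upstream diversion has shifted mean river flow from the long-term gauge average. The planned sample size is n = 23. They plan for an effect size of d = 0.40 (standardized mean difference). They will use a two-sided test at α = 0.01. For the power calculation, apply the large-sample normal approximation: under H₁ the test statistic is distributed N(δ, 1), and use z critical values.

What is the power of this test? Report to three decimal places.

Power ≈ 0.255

Noncentrality parameter: δ = d·√n = 0.40 × √23 = 1.9183
Two-sided α = 0.01 → critical value z_{0.005} = 2.576.
Power = Φ(δ − 2.576) + Φ(−δ − 2.576) = Φ(-0.657) + Φ(-4.494) = 0.2554 + 0.0000 = 0.2554.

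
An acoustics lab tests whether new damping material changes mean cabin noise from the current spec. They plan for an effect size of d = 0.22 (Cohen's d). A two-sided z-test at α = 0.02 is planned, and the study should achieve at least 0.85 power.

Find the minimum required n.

Set Φ(δ − 2.326) = 0.85; then δ − 2.326 = Φ⁻¹(0.85) = 1.036, giving δ = 3.363.
(For δ > 0 the lower-tail rejection region contributes negligibly to power, so the one-term inversion is standard.)
δ = d·√n ⇒ n = (δ/d)² = (3.363 / 0.22)² = 233.64.
Round up to the next whole unit.

n = 234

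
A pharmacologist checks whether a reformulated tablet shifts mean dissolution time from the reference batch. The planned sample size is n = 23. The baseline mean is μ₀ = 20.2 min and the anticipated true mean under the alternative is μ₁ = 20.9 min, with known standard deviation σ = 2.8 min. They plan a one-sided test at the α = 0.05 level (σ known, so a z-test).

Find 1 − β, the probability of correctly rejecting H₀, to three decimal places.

Standardized effect: d = |μ₁ − μ₀| / σ = |20.9 − 20.2| / 2.8 = 0.2500
Noncentrality parameter: λ = d·√n = 0.2500 × √23 = 1.1990
One-sided α = 0.05 → critical value z_{0.05} = 1.645.
Power = Φ(λ − 1.645) = Φ(-0.446) = 0.3278.

Power ≈ 0.328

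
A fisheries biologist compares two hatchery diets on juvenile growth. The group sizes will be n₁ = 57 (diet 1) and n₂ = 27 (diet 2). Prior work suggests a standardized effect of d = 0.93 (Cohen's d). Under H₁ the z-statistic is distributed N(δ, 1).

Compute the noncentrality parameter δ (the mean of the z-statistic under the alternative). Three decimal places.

δ ≈ 3.981

The noncentrality parameter scales effect size by the design's sample-size factor: δ = d / √(1/n₁ + 1/n₂) = 0.93 / √(1/57 + 1/27) = 3.9807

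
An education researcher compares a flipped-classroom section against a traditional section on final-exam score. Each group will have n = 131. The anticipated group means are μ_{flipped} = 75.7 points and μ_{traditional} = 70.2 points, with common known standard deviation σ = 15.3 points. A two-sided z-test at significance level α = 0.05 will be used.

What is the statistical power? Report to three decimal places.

Power ≈ 0.829

Standardized effect: d = |μ_{flipped} − μ_{traditional}| / σ = |75.7 − 70.2| / 15.3 = 0.3595
Noncentrality parameter: δ = d·√(n/2) = 0.3595 × √(131/2) = 2.9093
Critical value for a two-sided test at α = 0.05: z_{α/2} = 1.960.
Power = Φ(δ − 1.960) + Φ(−δ − 1.960) = Φ(0.949) + Φ(-4.869) = 0.8288 + 0.0000 = 0.8288.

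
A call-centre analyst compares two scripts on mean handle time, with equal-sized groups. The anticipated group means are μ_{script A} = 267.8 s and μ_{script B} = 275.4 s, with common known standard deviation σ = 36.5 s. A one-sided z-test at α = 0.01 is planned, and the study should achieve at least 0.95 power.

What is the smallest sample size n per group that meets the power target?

Standardized effect: d = |μ_{script A} − μ_{script B}| / σ = |267.8 − 275.4| / 36.5 = 0.2082
Set Φ(δ − 2.326) = 0.95; then δ − 2.326 = Φ⁻¹(0.95) = 1.645, giving δ = 3.971.
δ = d·√(n/2) ⇒ n = 2(δ/d)² = 2 × (3.971 / 0.2082)² = 727.50.
Round up to the next whole unit.

n = 728 per group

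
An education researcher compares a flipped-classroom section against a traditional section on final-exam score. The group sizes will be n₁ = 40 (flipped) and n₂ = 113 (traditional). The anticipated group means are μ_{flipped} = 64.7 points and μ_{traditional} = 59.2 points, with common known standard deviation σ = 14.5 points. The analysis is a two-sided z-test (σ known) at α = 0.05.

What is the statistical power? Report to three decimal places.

Power ≈ 0.541

Standardized effect: d = |μ_{flipped} − μ_{traditional}| / σ = |64.7 − 59.2| / 14.5 = 0.3793
Noncentrality parameter: δ = d / √(1/n₁ + 1/n₂) = 0.3793 / √(1/40 + 1/113) = 2.0617
Critical value for a two-sided test at α = 0.05: z_{α/2} = 1.960.
Power = Φ(δ − 1.960) + Φ(−δ − 1.960) = Φ(0.102) + Φ(-4.022) = 0.5405 + 0.0000 = 0.5405.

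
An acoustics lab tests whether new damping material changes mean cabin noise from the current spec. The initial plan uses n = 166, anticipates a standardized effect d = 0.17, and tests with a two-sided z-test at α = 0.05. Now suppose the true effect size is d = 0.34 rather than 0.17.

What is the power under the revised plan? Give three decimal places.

Power ≈ 0.992

With d = 0.34: δ = d·√n = 0.34 × √166 = 4.3806. Critical value z_{0.025} = 1.960.
Revised power = Φ(δ − 1.960) + Φ(−δ − 1.960) = Φ(2.421) + Φ(-6.341) = 0.9923 + 0.0000 = 0.9923.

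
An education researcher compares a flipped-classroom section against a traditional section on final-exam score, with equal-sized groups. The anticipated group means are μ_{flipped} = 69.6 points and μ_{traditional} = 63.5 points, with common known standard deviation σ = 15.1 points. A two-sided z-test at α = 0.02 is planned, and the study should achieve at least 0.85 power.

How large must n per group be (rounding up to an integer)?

Standardized effect: d = |μ_{flipped} − μ_{traditional}| / σ = |69.6 − 63.5| / 15.1 = 0.4040
Set Φ(δ − 2.326) = 0.85; then δ − 2.326 = Φ⁻¹(0.85) = 1.036, giving δ = 3.363.
(For δ > 0 the lower-tail rejection region contributes negligibly to power, so the one-term inversion is standard.)
δ = d·√(n/2) ⇒ n = 2(δ/d)² = 2 × (3.363 / 0.4040)² = 138.59.
Rounding up, n = 139 per group.

n = 139 per group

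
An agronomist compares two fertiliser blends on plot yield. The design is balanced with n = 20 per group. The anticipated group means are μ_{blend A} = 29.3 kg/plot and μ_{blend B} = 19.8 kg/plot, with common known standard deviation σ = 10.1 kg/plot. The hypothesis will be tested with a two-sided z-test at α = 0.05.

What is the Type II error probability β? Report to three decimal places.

Standardized effect: d = |μ_{blend A} − μ_{blend B}| / σ = |29.3 − 19.8| / 10.1 = 0.9406
Noncentrality parameter: δ = d·√(n/2) = 0.9406 × √(20/2) = 2.9744
Two-sided α = 0.05 → critical value z_{0.025} = 1.960.
Power = Φ(δ − 1.960) + Φ(−δ − 1.960) = Φ(1.014) + Φ(-4.934) = 0.8448 + 0.0000 = 0.8448.
Type II error: β = 1 − power = 1 − 0.8448 = 0.1552.

β ≈ 0.155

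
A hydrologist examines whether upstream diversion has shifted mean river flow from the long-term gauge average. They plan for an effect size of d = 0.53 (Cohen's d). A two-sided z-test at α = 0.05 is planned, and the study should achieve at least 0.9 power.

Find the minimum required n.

Set Φ(δ − 1.960) = 0.9; then δ − 1.960 = Φ⁻¹(0.9) = 1.282, giving δ = 3.242.
(The Φ(−δ − z_{α/2}) term is vanishingly small for δ > 0 and is dropped in the standard sample-size formula.)
δ = d·√n ⇒ n = (δ/d)² = (3.242 / 0.53)² = 37.41.
Round up to the next whole unit.

n = 38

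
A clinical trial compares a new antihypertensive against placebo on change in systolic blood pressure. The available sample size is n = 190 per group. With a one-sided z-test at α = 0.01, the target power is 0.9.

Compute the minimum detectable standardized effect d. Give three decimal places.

Need Φ(δ − 2.326) = 0.9, so δ = 2.326 + 1.282 = 3.608.
δ = d·√(n/2) ⇒ d = δ/√(n/2) = 3.608/√(190/2) = 0.3702.

d ≈ 0.370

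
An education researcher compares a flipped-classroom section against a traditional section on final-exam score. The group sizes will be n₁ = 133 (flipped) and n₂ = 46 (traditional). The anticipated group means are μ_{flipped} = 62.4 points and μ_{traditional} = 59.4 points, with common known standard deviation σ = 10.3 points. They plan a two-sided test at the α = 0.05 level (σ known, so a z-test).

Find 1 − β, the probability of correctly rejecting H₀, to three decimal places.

Power ≈ 0.399

Standardized effect: d = |μ_{flipped} − μ_{traditional}| / σ = |62.4 − 59.4| / 10.3 = 0.2913
Noncentrality parameter: δ = d / √(1/n₁ + 1/n₂) = 0.2913 / √(1/133 + 1/46) = 1.7028
Critical value for a two-sided test at α = 0.05: z_{α/2} = 1.960.
Power = Φ(δ − 1.960) + Φ(−δ − 1.960) = Φ(-0.257) + Φ(-3.663) = 0.3985 + 0.0001 = 0.3986.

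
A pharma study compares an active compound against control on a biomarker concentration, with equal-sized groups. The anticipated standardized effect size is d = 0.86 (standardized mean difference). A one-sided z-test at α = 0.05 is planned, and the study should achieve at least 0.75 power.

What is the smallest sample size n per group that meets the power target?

Set Φ(δ − 1.645) = 0.75; then δ − 1.645 = Φ⁻¹(0.75) = 0.674, giving δ = 2.319.
δ = d·√(n/2) ⇒ n = 2(δ/d)² = 2 × (2.319 / 0.86)² = 14.55.
Round up to the next whole unit.

n = 15 per group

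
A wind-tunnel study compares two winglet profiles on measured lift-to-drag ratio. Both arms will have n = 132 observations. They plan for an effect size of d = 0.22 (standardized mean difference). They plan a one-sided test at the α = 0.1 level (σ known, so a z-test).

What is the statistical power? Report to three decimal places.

Noncentrality parameter: δ = d·√(n/2) = 0.22 × √(132/2) = 1.7873
Critical value for a one-sided test at α = 0.1: z_α = 1.282.
Power = Φ(δ − 1.282) = Φ(0.506) = 0.6935.

Power ≈ 0.693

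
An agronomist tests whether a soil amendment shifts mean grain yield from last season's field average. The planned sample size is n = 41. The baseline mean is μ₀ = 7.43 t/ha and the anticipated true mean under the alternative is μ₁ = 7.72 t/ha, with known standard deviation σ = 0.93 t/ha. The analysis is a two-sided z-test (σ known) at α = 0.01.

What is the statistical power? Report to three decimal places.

Standardized effect: d = |μ₁ − μ₀| / σ = |7.72 − 7.43| / 0.93 = 0.3118
Noncentrality parameter: δ = d·√n = 0.3118 × √41 = 1.9967
Critical value for a two-sided test at α = 0.01: z_{α/2} = 2.576.
Power = Φ(δ − 2.576) + Φ(−δ − 2.576) = Φ(-0.579) + Φ(-4.573) = 0.2812 + 0.0000 = 0.2812.

Power ≈ 0.281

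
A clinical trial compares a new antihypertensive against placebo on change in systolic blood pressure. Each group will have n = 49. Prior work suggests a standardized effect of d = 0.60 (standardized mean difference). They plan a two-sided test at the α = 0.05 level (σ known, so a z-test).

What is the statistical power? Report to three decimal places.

Power ≈ 0.844

Noncentrality parameter: δ = d·√(n/2) = 0.60 × √(49/2) = 2.9698
Two-sided α = 0.05 → critical value z_{0.025} = 1.960.
Power = Φ(δ − 1.960) + Φ(−δ − 1.960) = Φ(1.010) + Φ(-4.930) = 0.8437 + 0.0000 = 0.8437.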